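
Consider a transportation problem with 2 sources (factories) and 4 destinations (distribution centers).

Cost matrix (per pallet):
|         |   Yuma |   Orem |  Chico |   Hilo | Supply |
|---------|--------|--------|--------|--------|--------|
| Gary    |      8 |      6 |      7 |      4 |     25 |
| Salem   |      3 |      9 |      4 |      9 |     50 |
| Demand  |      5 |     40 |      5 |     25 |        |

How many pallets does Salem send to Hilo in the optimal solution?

0

Solving gives:
  Gary to Hilo: 25 × 4 = 100
  Salem to Yuma: 5 × 3 = 15
  Salem to Orem: 40 × 9 = 360
  Salem to Chico: 5 × 4 = 20
Total cost = 495.
The route Salem→Hilo is not used.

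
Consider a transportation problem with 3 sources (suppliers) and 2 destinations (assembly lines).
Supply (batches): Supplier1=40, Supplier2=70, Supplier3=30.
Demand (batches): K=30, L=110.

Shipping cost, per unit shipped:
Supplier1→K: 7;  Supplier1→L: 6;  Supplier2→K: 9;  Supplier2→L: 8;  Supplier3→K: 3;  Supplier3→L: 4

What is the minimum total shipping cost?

An optimal shipping plan:
  Supplier1->L: 40 batches
  Supplier2->L: 70 batches
  Supplier3->K: 30 batches
Total cost = 890.

890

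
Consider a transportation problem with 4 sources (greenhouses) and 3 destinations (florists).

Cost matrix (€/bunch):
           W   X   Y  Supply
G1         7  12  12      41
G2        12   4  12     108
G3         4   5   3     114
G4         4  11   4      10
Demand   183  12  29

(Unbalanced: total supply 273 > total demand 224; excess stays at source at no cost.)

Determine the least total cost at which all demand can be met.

1366

Optimal allocation:
  G1→W: 41 × €7 = €287
  G2→W: 47 × €12 = €564
  G2→X: 12 × €4 = €48
  G3→W: 85 × €4 = €340
  G3→Y: 29 × €3 = €87
  G4→W: 10 × €4 = €40
Total = 287 + 564 + 48 + 340 + 87 + 40 = €1366.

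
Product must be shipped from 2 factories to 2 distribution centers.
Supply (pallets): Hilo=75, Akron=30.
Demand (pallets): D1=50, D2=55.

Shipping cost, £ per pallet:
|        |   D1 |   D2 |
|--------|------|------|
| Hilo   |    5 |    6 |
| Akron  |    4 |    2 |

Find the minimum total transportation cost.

A cheapest plan:
  Hilo→D1: 50 pallets
  Hilo→D2: 25 pallets
  Akron→D2: 30 pallets
Total cost = £460.

460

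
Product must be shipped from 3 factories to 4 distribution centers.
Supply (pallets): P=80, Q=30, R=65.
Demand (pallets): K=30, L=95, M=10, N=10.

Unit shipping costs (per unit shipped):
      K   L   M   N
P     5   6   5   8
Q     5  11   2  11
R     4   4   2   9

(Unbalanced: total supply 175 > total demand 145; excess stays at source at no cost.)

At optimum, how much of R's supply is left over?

0

Minimum-cost shipments:
  P→K: 10 × 5 = 50
  P→L: 30 × 6 = 180
  P→N: 10 × 8 = 80
  Q→K: 20 × 5 = 100
  Q→M: 10 × 2 = 20
  R→L: 65 × 4 = 260
Total cost = 690.
R ships 65 of its 65, leaving 0.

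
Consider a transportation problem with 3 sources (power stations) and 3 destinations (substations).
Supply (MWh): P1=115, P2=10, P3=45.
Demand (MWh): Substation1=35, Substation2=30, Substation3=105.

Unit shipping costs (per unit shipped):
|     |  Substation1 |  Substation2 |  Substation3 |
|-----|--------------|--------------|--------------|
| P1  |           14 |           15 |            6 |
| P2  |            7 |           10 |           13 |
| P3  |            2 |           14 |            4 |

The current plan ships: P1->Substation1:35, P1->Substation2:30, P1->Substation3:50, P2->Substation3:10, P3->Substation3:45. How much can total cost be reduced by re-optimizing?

470

Current plan cost = 35·14 + 30·15 + 50·6 + 10·13 + 45·4 = 1550.
Optimal plan:
  P1→Substation2: 20 × 15 = 300
  P1→Substation3: 95 × 6 = 570
  P2→Substation2: 10 × 10 = 100
  P3→Substation1: 35 × 2 = 70
  P3→Substation3: 10 × 4 = 40
Optimal cost = 1080.
Saving = 1550 − 1080 = 470.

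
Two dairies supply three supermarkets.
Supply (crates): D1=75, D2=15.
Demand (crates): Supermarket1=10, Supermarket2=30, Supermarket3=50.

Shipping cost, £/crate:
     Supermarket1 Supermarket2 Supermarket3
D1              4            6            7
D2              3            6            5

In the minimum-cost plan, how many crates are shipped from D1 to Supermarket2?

30

Solving gives:
  D1→Supermarket1: 10 × £4 = £40
  D1→Supermarket2: 30 × £6 = £180
  D1→Supermarket3: 35 × £7 = £245
  D2→Supermarket3: 15 × £5 = £75
Total cost = £540.
So D1→Supermarket2 carries 30 crates.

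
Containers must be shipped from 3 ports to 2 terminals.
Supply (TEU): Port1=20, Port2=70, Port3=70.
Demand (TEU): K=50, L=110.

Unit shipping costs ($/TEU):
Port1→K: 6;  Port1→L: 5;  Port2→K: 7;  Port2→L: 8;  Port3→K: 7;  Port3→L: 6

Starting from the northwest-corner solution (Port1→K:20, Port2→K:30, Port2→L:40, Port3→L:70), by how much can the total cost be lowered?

40

Current plan cost = 20·6 + 30·7 + 40·8 + 70·6 = $1070.
Optimal plan:
  Port1→L: 20 × $5 = $100
  Port2→K: 50 × $7 = $350
  Port2→L: 20 × $8 = $160
  Port3→L: 70 × $6 = $420
Optimal cost = $1030.
Saving = 1070 − 1030 = $40.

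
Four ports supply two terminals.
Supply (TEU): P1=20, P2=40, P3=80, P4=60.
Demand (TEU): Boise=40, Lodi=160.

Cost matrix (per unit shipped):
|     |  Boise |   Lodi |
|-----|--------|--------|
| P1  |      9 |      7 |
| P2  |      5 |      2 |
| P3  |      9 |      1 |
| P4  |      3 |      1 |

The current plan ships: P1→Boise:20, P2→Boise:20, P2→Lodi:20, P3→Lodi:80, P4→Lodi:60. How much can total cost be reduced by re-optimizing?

20

Current plan cost = 20·9 + 20·5 + 20·2 + 80·1 + 60·1 = 460.
Optimal plan:
  P1->Lodi: 20 TEU
  P2->Lodi: 40 TEU
  P3->Lodi: 80 TEU
  P4->Boise: 40 TEU
  P4->Lodi: 20 TEU
Optimal cost = 440.
Saving = 460 − 440 = 20.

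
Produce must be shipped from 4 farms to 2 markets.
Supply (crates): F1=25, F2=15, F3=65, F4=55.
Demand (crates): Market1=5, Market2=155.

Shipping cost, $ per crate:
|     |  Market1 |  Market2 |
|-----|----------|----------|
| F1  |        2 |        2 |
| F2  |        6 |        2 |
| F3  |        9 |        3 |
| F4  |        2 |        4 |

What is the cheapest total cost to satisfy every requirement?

485

An optimal shipping plan:
  F1–Market2: 25 × $2 = $50
  F2–Market2: 15 × $2 = $30
  F3–Market2: 65 × $3 = $195
  F4–Market1: 5 × $2 = $10
  F4–Market2: 50 × $4 = $200
Total = 50 + 30 + 195 + 10 + 200 = $485.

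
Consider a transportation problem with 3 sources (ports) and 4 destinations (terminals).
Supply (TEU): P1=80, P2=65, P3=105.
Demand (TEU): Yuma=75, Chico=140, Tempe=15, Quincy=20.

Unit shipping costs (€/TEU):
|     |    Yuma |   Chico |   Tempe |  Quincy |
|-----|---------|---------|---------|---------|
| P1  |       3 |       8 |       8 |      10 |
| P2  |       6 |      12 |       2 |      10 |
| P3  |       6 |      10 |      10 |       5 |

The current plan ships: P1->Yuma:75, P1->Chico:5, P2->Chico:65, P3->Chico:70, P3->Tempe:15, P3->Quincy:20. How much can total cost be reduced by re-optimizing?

200

Current plan cost = 75·3 + 5·8 + 65·12 + 70·10 + 15·10 + 20·5 = €1995.
Optimal plan:
  P1 to Yuma: 25 × €3 = €75
  P1 to Chico: 55 × €8 = €440
  P2 to Yuma: 50 × €6 = €300
  P2 to Tempe: 15 × €2 = €30
  P3 to Chico: 85 × €10 = €850
  P3 to Quincy: 20 × €5 = €100
Optimal cost = €1795.
Saving = 1995 − 1795 = €200.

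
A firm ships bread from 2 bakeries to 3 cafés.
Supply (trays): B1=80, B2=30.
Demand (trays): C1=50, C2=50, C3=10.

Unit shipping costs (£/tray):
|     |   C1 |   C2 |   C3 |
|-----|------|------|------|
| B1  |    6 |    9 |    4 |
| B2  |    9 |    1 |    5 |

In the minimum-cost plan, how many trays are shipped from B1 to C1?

50

Solving gives:
  B1 to C1: 50 × £6 = £300
  B1 to C2: 20 × £9 = £180
  B1 to C3: 10 × £4 = £40
  B2 to C2: 30 × £1 = £30
Total cost = £550.
So B1→C1 carries 50 trays.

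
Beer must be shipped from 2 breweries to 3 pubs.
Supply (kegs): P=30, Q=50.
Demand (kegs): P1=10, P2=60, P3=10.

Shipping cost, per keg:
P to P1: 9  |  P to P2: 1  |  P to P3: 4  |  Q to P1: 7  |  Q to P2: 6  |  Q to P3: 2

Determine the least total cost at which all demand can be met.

A cheapest plan:
  P–P2: 30 kegs
  Q–P1: 10 kegs
  Q–P2: 30 kegs
  Q–P3: 10 kegs
Total cost = 300.
(Supply check: P ships 30; Q ships 50.)

300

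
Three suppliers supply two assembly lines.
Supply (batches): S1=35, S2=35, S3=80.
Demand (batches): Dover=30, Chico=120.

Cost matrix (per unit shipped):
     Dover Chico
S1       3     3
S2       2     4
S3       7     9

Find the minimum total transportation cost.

905

One minimum-cost allocation:
  S1–Chico: 35 × 3 = 105
  S2–Dover: 30 × 2 = 60
  S2–Chico: 5 × 4 = 20
  S3–Chico: 80 × 9 = 720
Total = 105 + 60 + 20 + 720 = 905.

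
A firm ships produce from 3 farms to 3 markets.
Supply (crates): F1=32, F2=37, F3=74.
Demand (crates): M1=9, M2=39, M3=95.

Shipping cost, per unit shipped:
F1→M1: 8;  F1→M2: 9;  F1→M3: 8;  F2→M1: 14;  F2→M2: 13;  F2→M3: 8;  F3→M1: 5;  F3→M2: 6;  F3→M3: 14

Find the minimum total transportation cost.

A cheapest plan:
  F1–M3: 32 × 8 = 256
  F2–M3: 37 × 8 = 296
  F3–M1: 9 × 5 = 45
  F3–M2: 39 × 6 = 234
  F3–M3: 26 × 14 = 364
Total = 256 + 296 + 45 + 234 + 364 = 1195.

1195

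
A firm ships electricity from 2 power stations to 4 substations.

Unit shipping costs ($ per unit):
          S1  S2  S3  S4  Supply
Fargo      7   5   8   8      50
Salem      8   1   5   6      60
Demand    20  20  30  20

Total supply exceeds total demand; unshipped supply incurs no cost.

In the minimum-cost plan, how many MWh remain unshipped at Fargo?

20

An optimal plan:
  Fargo->S1: 20 MWh
  Fargo->S4: 10 MWh
  Salem->S2: 20 MWh
  Salem->S3: 30 MWh
  Salem->S4: 10 MWh
Total cost = $450.
Fargo ships 30 of its 50, leaving 20.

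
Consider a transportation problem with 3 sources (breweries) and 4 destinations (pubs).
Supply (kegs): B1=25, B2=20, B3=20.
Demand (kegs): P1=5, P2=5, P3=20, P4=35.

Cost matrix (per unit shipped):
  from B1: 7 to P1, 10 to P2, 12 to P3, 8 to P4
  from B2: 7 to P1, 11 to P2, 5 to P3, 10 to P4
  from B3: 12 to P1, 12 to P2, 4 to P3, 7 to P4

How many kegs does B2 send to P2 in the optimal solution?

0

Optimal shipments:
  B1→P2: 5 × 10 = 50
  B1→P4: 20 × 8 = 160
  B2→P1: 5 × 7 = 35
  B2→P3: 15 × 5 = 75
  B3→P3: 5 × 4 = 20
  B3→P4: 15 × 7 = 105
Total cost = 445.
The route B2→P2 is not used.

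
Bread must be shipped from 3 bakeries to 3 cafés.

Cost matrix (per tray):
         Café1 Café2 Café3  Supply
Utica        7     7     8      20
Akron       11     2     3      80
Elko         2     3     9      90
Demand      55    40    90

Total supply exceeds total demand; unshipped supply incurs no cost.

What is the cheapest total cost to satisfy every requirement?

570

An optimal shipping plan:
  Utica->Café2: 5 × 7 = 35
  Utica->Café3: 10 × 8 = 80
  Akron->Café3: 80 × 3 = 240
  Elko->Café1: 55 × 2 = 110
  Elko->Café2: 35 × 3 = 105
Total = 35 + 80 + 240 + 110 + 105 = 570.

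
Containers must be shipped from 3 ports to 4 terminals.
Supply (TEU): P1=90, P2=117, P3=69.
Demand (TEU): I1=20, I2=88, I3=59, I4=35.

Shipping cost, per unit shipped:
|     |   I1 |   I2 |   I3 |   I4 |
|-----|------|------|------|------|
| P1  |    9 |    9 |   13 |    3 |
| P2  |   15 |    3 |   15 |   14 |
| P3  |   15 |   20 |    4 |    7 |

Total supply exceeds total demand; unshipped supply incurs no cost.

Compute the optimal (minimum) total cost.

785

One minimum-cost allocation:
  P1 to I1: 20 × 9 = 180
  P1 to I4: 35 × 3 = 105
  P2 to I2: 88 × 3 = 264
  P3 to I3: 59 × 4 = 236
Total = 180 + 105 + 264 + 236 = 785.
(Supply check: P1 ships 55; P2 ships 88; P3 ships 59.)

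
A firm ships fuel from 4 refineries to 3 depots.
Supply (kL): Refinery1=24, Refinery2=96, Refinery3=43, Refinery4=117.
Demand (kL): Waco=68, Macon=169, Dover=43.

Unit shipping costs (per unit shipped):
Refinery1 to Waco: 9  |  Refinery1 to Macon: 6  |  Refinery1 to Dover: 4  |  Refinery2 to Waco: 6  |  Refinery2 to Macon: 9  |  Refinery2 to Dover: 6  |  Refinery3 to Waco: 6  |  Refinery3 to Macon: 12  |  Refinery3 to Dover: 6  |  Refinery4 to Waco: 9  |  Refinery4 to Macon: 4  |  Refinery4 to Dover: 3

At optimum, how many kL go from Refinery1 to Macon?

24

Optimal shipments:
  Refinery1–Macon: 24 kL
  Refinery2–Waco: 25 kL
  Refinery2–Macon: 28 kL
  Refinery2–Dover: 43 kL
  Refinery3–Waco: 43 kL
  Refinery4–Macon: 117 kL
Total cost = 1530.
So Refinery1→Macon carries 24 kL.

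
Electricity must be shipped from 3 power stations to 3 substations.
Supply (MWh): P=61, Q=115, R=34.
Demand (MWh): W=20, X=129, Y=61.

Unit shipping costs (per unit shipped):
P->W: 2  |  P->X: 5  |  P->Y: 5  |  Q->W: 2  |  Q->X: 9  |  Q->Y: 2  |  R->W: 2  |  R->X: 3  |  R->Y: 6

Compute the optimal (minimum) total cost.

875

An optimal shipping plan:
  P->X: 61 MWh
  Q->W: 20 MWh
  Q->X: 34 MWh
  Q->Y: 61 MWh
  R->X: 34 MWh
Total cost = 875.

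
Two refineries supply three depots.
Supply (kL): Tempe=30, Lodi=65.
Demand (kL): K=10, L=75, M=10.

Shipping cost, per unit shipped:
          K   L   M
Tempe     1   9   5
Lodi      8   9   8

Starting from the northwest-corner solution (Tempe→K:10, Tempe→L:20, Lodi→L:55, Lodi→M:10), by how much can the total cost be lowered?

Current plan cost = 10·1 + 20·9 + 55·9 + 10·8 = 765.
Optimal plan:
  Tempe to K: 10 × 1 = 10
  Tempe to L: 10 × 9 = 90
  Tempe to M: 10 × 5 = 50
  Lodi to L: 65 × 9 = 585
Optimal cost = 735.
Saving = 765 − 735 = 30.

30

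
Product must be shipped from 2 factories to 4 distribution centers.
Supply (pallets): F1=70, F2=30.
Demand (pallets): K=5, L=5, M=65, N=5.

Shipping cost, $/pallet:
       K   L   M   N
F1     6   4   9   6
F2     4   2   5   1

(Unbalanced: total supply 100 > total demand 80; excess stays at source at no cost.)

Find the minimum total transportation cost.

One minimum-cost allocation:
  F1–K: 5 × $6 = $30
  F1–L: 5 × $4 = $20
  F1–M: 40 × $9 = $360
  F2–M: 25 × $5 = $125
  F2–N: 5 × $1 = $5
Total = 30 + 20 + 360 + 125 + 5 = $540.
(Supply check: F1 ships 50; F2 ships 30.)

540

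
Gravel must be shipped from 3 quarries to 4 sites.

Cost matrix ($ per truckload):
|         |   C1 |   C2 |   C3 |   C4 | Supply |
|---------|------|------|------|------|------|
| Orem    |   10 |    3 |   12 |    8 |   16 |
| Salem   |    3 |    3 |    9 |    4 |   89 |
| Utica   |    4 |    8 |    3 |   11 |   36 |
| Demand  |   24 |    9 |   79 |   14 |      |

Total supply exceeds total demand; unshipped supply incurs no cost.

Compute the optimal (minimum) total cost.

Optimal allocation:
  Orem to C2: 1 truckloads
  Salem to C1: 24 truckloads
  Salem to C2: 8 truckloads
  Salem to C3: 43 truckloads
  Salem to C4: 14 truckloads
  Utica to C3: 36 truckloads
Total cost = $650.

650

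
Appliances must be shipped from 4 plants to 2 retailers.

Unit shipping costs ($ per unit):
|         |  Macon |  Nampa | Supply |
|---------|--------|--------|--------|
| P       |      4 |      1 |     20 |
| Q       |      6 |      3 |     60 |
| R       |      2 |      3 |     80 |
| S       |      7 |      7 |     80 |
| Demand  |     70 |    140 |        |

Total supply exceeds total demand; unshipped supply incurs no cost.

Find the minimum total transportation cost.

720

One minimum-cost allocation:
  P→Nampa: 20 units
  Q→Nampa: 60 units
  R→Macon: 70 units
  R→Nampa: 10 units
  S→Nampa: 50 units
Total cost = $720.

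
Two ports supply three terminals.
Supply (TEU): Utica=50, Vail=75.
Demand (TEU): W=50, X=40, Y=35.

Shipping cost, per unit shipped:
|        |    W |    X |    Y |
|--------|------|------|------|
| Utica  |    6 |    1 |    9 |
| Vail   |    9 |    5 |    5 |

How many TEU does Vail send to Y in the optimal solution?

The minimum-cost plan:
  Utica→W: 10 × 6 = 60
  Utica→X: 40 × 1 = 40
  Vail→W: 40 × 9 = 360
  Vail→Y: 35 × 5 = 175
Total cost = 635.
So Vail→Y carries 35 TEU.

35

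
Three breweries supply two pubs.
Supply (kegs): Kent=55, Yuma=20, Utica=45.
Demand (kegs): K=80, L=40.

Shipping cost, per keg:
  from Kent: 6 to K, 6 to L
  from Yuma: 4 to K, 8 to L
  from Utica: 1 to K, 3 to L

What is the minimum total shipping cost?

One minimum-cost allocation:
  Kent to K: 15 × 6 = 90
  Kent to L: 40 × 6 = 240
  Yuma to K: 20 × 4 = 80
  Utica to K: 45 × 1 = 45
Total = 90 + 240 + 80 + 45 = 455.
(Supply check: Kent ships 55; Yuma ships 20; Utica ships 45.)

455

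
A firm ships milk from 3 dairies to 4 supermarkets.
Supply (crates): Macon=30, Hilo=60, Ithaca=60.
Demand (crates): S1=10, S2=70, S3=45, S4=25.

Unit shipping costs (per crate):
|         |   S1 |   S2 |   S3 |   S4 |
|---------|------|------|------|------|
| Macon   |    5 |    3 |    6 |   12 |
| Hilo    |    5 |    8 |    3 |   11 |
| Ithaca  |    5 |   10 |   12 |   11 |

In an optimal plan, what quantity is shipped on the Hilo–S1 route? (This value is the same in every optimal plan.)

Solving gives:
  Macon to S2: 30 crates
  Hilo to S2: 15 crates
  Hilo to S3: 45 crates
  Ithaca to S1: 10 crates
  Ithaca to S2: 25 crates
  Ithaca to S4: 25 crates
Total cost = 920.
The route Hilo→S1 is not used.

0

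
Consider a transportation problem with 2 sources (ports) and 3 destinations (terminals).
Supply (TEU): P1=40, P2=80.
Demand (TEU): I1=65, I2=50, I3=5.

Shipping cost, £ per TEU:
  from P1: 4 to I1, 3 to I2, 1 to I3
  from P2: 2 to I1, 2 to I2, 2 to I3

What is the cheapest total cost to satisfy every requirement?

An optimal shipping plan:
  P1 to I2: 35 × £3 = £105
  P1 to I3: 5 × £1 = £5
  P2 to I1: 65 × £2 = £130
  P2 to I2: 15 × £2 = £30
Total = 105 + 5 + 130 + 30 = £270.
(Supply check: P1 ships 40; P2 ships 80.)

270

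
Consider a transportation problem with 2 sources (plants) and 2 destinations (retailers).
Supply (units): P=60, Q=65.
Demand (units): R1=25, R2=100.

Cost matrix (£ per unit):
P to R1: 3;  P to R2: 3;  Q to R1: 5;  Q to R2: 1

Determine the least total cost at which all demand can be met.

245

An optimal shipping plan:
  P→R1: 25 units
  P→R2: 35 units
  Q→R2: 65 units
Total cost = £245.
(Supply check: P ships 60; Q ships 65.)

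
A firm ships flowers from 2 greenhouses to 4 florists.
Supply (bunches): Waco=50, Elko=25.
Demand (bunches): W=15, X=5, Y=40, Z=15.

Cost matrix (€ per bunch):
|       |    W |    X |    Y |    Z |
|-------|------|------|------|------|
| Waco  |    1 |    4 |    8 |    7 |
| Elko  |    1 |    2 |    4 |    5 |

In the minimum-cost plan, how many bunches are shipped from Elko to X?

The minimum-cost plan:
  Waco to W: 15 bunches
  Waco to X: 5 bunches
  Waco to Y: 15 bunches
  Waco to Z: 15 bunches
  Elko to Y: 25 bunches
Total cost = €360.
The route Elko→X is not used.

0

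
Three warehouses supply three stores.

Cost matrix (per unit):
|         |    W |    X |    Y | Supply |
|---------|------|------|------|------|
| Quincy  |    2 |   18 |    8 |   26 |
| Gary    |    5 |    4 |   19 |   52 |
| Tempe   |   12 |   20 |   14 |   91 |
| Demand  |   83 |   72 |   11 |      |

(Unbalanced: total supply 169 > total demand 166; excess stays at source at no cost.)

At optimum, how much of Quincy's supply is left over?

0

An optimal plan:
  Quincy–W: 26 × 2 = 52
  Gary–X: 52 × 4 = 208
  Tempe–W: 57 × 12 = 684
  Tempe–X: 20 × 20 = 400
  Tempe–Y: 11 × 14 = 154
Total cost = 1498.
Quincy ships 26 of its 26, leaving 0.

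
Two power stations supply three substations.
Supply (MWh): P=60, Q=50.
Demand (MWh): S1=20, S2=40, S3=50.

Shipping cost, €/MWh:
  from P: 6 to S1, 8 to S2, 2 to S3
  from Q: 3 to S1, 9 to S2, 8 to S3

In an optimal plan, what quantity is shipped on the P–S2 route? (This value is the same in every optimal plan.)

Solving gives:
  P→S2: 10 MWh
  P→S3: 50 MWh
  Q→S1: 20 MWh
  Q→S2: 30 MWh
Total cost = €510.
So P→S2 carries 10 MWh.

10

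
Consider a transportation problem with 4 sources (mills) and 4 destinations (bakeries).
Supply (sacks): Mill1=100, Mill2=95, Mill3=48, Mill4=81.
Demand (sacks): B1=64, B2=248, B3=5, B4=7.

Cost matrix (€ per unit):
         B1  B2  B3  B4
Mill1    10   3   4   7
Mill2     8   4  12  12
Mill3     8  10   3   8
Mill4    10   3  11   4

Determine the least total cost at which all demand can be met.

One minimum-cost allocation:
  Mill1->B2: 100 × €3 = €300
  Mill2->B1: 21 × €8 = €168
  Mill2->B2: 74 × €4 = €296
  Mill3->B1: 43 × €8 = €344
  Mill3->B3: 5 × €3 = €15
  Mill4->B2: 74 × €3 = €222
  Mill4->B4: 7 × €4 = €28
Total = 300 + 168 + 296 + 344 + 15 + 222 + 28 = €1373.

1373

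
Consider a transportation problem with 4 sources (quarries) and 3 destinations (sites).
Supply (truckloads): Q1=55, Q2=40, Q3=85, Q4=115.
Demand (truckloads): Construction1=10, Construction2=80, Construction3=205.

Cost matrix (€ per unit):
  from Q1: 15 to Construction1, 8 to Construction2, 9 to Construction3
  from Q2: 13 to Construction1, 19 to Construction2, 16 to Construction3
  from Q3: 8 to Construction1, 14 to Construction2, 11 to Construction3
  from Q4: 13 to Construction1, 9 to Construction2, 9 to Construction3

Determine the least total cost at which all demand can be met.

An optimal shipping plan:
  Q1->Construction2: 55 × €8 = €440
  Q2->Construction3: 40 × €16 = €640
  Q3->Construction1: 10 × €8 = €80
  Q3->Construction3: 75 × €11 = €825
  Q4->Construction2: 25 × €9 = €225
  Q4->Construction3: 90 × €9 = €810
Total = 440 + 640 + 80 + 825 + 225 + 810 = €3020.

3020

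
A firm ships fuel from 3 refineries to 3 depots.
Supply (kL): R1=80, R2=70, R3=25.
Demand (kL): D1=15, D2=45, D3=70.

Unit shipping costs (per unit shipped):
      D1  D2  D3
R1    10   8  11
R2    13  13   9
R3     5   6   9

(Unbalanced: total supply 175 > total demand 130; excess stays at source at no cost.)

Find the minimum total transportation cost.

1045

One minimum-cost allocation:
  R1 to D2: 35 kL
  R2 to D3: 70 kL
  R3 to D1: 15 kL
  R3 to D2: 10 kL
Total cost = 1045.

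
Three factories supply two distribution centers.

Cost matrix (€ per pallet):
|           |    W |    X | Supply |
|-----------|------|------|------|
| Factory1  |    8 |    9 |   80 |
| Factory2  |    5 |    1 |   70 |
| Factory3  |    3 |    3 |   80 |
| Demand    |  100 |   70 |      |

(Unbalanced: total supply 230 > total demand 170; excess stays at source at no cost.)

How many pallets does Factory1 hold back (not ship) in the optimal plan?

60

Minimum-cost shipments:
  Factory1 to W: 20 pallets
  Factory2 to X: 70 pallets
  Factory3 to W: 80 pallets
Total cost = €470.
Factory1 ships 20 of its 80, leaving 60.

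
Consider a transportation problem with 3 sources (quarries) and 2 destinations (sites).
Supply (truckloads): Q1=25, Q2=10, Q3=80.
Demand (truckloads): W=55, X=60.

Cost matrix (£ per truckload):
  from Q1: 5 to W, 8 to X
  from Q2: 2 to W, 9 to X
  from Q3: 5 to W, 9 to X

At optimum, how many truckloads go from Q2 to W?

The minimum-cost plan:
  Q1→X: 25 truckloads
  Q2→W: 10 truckloads
  Q3→W: 45 truckloads
  Q3→X: 35 truckloads
Total cost = £760.
So Q2→W carries 10 truckloads.

10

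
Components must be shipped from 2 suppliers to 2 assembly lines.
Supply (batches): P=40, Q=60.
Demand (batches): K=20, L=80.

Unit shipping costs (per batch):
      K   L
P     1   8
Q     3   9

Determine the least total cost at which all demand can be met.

720

An optimal shipping plan:
  P->K: 20 × 1 = 20
  P->L: 20 × 8 = 160
  Q->L: 60 × 9 = 540
Total = 20 + 160 + 540 = 720.
(Supply check: P ships 40; Q ships 60.)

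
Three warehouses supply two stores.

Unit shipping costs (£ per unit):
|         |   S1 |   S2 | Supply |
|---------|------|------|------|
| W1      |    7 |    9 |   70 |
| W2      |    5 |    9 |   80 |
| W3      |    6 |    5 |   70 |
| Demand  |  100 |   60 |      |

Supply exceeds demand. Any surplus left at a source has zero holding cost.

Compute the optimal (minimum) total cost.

830

One minimum-cost allocation:
  W1–S1: 10 units
  W2–S1: 80 units
  W3–S1: 10 units
  W3–S2: 60 units
Total cost = £830.
(Supply check: W1 ships 10; W2 ships 80; W3 ships 70.)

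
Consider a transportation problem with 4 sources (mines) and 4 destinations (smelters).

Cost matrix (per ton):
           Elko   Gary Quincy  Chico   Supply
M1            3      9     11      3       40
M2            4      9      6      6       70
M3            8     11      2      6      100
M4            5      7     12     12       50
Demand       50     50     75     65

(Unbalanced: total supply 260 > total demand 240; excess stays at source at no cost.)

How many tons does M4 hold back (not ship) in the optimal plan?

0

Minimum-cost shipments:
  M1 to Chico: 40 × 3 = 120
  M2 to Elko: 50 × 4 = 200
  M2 to Chico: 20 × 6 = 120
  M3 to Quincy: 75 × 2 = 150
  M3 to Chico: 5 × 6 = 30
  M4 to Gary: 50 × 7 = 350
Total cost = 970.
M4 ships 50 of its 50, leaving 0.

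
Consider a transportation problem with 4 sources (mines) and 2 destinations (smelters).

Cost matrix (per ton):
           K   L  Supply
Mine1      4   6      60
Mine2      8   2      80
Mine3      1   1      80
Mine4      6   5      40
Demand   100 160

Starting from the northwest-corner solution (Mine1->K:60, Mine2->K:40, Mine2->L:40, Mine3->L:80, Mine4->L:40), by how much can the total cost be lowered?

Current plan cost = 60·4 + 40·8 + 40·2 + 80·1 + 40·5 = 920.
Optimal plan:
  Mine1 to K: 60 × 4 = 240
  Mine2 to L: 80 × 2 = 160
  Mine3 to K: 40 × 1 = 40
  Mine3 to L: 40 × 1 = 40
  Mine4 to L: 40 × 5 = 200
Optimal cost = 680.
Saving = 920 − 680 = 240.

240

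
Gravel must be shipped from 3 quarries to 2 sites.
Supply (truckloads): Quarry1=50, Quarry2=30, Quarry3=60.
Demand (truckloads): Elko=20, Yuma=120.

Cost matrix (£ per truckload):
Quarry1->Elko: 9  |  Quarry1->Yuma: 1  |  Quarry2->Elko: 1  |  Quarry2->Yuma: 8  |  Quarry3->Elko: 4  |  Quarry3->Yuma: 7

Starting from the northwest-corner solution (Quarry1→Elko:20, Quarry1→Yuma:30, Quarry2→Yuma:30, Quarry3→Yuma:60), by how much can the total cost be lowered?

Current plan cost = 20·9 + 30·1 + 30·8 + 60·7 = £870.
Optimal plan:
  Quarry1–Yuma: 50 × £1 = £50
  Quarry2–Elko: 20 × £1 = £20
  Quarry2–Yuma: 10 × £8 = £80
  Quarry3–Yuma: 60 × £7 = £420
Optimal cost = £570.
Saving = 870 − 570 = £300.

300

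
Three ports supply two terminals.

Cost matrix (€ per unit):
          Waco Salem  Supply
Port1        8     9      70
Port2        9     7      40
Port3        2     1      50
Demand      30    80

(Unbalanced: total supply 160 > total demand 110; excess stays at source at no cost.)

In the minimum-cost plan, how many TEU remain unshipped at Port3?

0

Minimum-cost shipments:
  Port1 to Waco: 20 TEU
  Port2 to Salem: 40 TEU
  Port3 to Waco: 10 TEU
  Port3 to Salem: 40 TEU
Total cost = €500.
Port3 ships 50 of its 50, leaving 0.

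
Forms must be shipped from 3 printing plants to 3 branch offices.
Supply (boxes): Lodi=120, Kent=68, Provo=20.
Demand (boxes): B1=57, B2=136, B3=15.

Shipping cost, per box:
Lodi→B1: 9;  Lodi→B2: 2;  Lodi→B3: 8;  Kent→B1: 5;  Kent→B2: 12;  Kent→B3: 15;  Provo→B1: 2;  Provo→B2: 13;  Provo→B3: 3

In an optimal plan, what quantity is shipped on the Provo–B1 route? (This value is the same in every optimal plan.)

5

Optimal shipments:
  Lodi–B2: 120 × 2 = 240
  Kent–B1: 52 × 5 = 260
  Kent–B2: 16 × 12 = 192
  Provo–B1: 5 × 2 = 10
  Provo–B3: 15 × 3 = 45
Total cost = 747.
So Provo→B1 carries 5 boxes.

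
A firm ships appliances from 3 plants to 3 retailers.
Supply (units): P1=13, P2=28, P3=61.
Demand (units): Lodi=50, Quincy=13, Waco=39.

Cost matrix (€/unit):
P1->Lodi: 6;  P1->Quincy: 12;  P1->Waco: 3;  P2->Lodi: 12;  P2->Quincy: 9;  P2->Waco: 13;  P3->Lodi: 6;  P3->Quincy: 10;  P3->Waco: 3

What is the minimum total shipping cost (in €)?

624

An optimal shipping plan:
  P1->Waco: 13 × €3 = €39
  P2->Lodi: 15 × €12 = €180
  P2->Quincy: 13 × €9 = €117
  P3->Lodi: 35 × €6 = €210
  P3->Waco: 26 × €3 = €78
Total = 39 + 180 + 117 + 210 + 78 = €624.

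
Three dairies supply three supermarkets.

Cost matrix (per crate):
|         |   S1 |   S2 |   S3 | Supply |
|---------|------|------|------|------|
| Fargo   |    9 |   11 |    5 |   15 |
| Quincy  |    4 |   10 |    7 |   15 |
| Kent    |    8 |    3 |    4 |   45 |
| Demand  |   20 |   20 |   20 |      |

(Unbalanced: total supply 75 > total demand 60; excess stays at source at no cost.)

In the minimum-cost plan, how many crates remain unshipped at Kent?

Minimum-cost shipments:
  Quincy–S1: 15 × 4 = 60
  Kent–S1: 5 × 8 = 40
  Kent–S2: 20 × 3 = 60
  Kent–S3: 20 × 4 = 80
Total cost = 240.
Kent ships 45 of its 45, leaving 0.

0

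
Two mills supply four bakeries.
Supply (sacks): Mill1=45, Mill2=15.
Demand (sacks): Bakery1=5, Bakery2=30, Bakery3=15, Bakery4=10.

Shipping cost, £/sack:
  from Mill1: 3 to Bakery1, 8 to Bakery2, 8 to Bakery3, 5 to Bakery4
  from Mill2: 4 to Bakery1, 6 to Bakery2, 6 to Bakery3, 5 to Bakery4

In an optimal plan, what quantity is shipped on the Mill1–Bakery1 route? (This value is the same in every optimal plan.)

Optimal shipments:
  Mill1 to Bakery1: 5 × £3 = £15
  Mill1 to Bakery2: 15 × £8 = £120
  Mill1 to Bakery3: 15 × £8 = £120
  Mill1 to Bakery4: 10 × £5 = £50
  Mill2 to Bakery2: 15 × £6 = £90
Total cost = £395.
So Mill1→Bakery1 carries 5 sacks.

5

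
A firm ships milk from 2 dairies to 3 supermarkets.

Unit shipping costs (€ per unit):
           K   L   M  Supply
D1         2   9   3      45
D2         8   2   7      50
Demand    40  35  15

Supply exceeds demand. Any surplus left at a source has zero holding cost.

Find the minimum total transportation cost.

235

One minimum-cost allocation:
  D1–K: 40 × €2 = €80
  D1–M: 5 × €3 = €15
  D2–L: 35 × €2 = €70
  D2–M: 10 × €7 = €70
Total = 80 + 15 + 70 + 70 = €235.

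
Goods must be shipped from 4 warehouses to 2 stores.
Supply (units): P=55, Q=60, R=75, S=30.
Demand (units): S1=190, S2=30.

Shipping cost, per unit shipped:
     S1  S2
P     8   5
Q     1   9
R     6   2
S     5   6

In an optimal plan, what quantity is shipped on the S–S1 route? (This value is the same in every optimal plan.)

30

Solving gives:
  P–S1: 55 × 8 = 440
  Q–S1: 60 × 1 = 60
  R–S1: 45 × 6 = 270
  R–S2: 30 × 2 = 60
  S–S1: 30 × 5 = 150
Total cost = 980.
So S→S1 carries 30 units.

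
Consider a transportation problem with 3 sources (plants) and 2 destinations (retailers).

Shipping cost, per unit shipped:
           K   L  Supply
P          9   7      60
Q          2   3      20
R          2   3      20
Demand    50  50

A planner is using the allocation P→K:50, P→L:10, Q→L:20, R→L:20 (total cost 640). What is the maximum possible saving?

120

Current plan cost = 50·9 + 10·7 + 20·3 + 20·3 = 640.
Optimal plan:
  P→K: 10 × 9 = 90
  P→L: 50 × 7 = 350
  Q→K: 20 × 2 = 40
  R→K: 20 × 2 = 40
Optimal cost = 520.
Saving = 640 − 520 = 120.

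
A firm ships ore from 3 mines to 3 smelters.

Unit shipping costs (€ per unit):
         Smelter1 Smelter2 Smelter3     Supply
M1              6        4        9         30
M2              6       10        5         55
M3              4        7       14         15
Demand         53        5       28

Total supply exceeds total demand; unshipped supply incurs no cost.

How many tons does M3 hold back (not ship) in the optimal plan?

0

An optimal plan:
  M1→Smelter1: 11 × €6 = €66
  M1→Smelter2: 5 × €4 = €20
  M2→Smelter1: 27 × €6 = €162
  M2→Smelter3: 28 × €5 = €140
  M3→Smelter1: 15 × €4 = €60
Total cost = €448.
M3 ships 15 of its 15, leaving 0.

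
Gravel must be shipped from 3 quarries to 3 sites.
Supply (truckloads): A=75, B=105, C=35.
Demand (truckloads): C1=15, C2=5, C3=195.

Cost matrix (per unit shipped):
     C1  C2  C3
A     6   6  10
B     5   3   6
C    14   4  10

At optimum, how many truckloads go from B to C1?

The minimum-cost plan:
  A–C1: 15 truckloads
  A–C3: 60 truckloads
  B–C3: 105 truckloads
  C–C2: 5 truckloads
  C–C3: 30 truckloads
Total cost = 1640.
The route B→C1 is not used.

0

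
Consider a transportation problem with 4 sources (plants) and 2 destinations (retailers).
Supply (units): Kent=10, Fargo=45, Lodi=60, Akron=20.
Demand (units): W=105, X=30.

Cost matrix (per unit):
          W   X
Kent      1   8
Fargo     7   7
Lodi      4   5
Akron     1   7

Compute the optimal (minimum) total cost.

585

A cheapest plan:
  Kent–W: 10 units
  Fargo–W: 15 units
  Fargo–X: 30 units
  Lodi–W: 60 units
  Akron–W: 20 units
Total cost = 585.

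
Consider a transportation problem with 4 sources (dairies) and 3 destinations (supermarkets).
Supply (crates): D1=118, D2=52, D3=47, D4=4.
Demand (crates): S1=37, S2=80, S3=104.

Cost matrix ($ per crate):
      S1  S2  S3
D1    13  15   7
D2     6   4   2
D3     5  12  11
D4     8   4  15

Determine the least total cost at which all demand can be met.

A cheapest plan:
  D1–S2: 14 × $15 = $210
  D1–S3: 104 × $7 = $728
  D2–S2: 52 × $4 = $208
  D3–S1: 37 × $5 = $185
  D3–S2: 10 × $12 = $120
  D4–S2: 4 × $4 = $16
Total = 210 + 728 + 208 + 185 + 120 + 16 = $1467.

1467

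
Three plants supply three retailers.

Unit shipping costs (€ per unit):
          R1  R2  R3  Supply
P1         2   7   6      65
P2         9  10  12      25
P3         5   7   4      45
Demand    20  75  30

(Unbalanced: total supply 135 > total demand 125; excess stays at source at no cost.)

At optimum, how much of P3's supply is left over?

0

An optimal plan:
  P1→R1: 20 × €2 = €40
  P1→R2: 45 × €7 = €315
  P2→R2: 15 × €10 = €150
  P3→R2: 15 × €7 = €105
  P3→R3: 30 × €4 = €120
Total cost = €730.
P3 ships 45 of its 45, leaving 0.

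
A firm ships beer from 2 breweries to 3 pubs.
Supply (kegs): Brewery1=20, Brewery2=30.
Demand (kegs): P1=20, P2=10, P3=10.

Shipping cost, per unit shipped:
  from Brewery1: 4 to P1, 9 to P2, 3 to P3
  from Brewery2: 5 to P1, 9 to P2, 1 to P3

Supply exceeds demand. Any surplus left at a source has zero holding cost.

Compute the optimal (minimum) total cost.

An optimal shipping plan:
  Brewery1–P1: 20 × 4 = 80
  Brewery2–P2: 10 × 9 = 90
  Brewery2–P3: 10 × 1 = 10
Total = 80 + 90 + 10 = 180.

180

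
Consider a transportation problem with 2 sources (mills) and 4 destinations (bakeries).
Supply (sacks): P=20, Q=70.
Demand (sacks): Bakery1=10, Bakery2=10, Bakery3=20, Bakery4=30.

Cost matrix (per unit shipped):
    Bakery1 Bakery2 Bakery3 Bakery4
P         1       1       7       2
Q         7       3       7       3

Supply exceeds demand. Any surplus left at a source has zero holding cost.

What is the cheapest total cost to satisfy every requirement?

250

An optimal shipping plan:
  P–Bakery1: 10 × 1 = 10
  P–Bakery2: 10 × 1 = 10
  Q–Bakery3: 20 × 7 = 140
  Q–Bakery4: 30 × 3 = 90
Total = 10 + 10 + 140 + 90 = 250.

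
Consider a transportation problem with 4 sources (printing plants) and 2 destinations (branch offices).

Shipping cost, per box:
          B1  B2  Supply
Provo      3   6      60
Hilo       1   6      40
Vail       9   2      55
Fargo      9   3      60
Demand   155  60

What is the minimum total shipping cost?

Optimal allocation:
  Provo–B1: 60 × 3 = 180
  Hilo–B1: 40 × 1 = 40
  Vail–B2: 55 × 2 = 110
  Fargo–B1: 55 × 9 = 495
  Fargo–B2: 5 × 3 = 15
Total = 180 + 40 + 110 + 495 + 15 = 840.
(Supply check: Provo ships 60; Hilo ships 40; Vail ships 55; Fargo ships 60.)

840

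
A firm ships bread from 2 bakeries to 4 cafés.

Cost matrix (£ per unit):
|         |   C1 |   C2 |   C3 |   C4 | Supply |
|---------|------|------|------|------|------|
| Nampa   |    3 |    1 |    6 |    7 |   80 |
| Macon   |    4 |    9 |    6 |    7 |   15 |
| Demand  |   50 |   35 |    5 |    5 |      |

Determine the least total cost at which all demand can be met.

255

Optimal allocation:
  Nampa to C1: 45 × £3 = £135
  Nampa to C2: 35 × £1 = £35
  Macon to C1: 5 × £4 = £20
  Macon to C3: 5 × £6 = £30
  Macon to C4: 5 × £7 = £35
Total = 135 + 35 + 20 + 30 + 35 = £255.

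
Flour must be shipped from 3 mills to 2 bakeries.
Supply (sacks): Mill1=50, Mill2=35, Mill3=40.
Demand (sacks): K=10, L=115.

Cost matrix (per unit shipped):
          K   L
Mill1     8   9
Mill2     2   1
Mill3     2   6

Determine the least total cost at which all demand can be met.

A cheapest plan:
  Mill1→L: 50 × 9 = 450
  Mill2→L: 35 × 1 = 35
  Mill3→K: 10 × 2 = 20
  Mill3→L: 30 × 6 = 180
Total = 450 + 35 + 20 + 180 = 685.
(Supply check: Mill1 ships 50; Mill2 ships 35; Mill3 ships 40.)

685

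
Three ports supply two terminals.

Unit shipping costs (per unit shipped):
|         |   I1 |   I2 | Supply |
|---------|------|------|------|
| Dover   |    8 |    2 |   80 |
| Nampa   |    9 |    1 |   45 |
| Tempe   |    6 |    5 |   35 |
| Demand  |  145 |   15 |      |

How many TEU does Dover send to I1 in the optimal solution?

Solving gives:
  Dover→I1: 80 × 8 = 640
  Nampa→I1: 30 × 9 = 270
  Nampa→I2: 15 × 1 = 15
  Tempe→I1: 35 × 6 = 210
Total cost = 1135.
So Dover→I1 carries 80 TEU.

80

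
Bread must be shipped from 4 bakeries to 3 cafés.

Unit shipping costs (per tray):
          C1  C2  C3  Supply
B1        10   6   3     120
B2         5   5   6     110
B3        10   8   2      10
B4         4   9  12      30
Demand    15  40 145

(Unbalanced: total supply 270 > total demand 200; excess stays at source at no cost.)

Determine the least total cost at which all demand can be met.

A cheapest plan:
  B1→C3: 120 × 3 = 360
  B2→C2: 40 × 5 = 200
  B2→C3: 15 × 6 = 90
  B3→C3: 10 × 2 = 20
  B4→C1: 15 × 4 = 60
Total = 360 + 200 + 90 + 20 + 60 = 730.

730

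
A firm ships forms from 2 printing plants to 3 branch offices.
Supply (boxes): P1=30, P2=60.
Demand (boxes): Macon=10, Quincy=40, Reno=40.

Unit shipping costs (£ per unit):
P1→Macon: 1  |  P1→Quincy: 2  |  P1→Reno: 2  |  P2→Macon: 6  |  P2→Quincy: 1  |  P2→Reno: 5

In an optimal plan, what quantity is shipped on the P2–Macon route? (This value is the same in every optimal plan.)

0

Optimal shipments:
  P1→Macon: 10 boxes
  P1→Reno: 20 boxes
  P2→Quincy: 40 boxes
  P2→Reno: 20 boxes
Total cost = £190.
The route P2→Macon is not used.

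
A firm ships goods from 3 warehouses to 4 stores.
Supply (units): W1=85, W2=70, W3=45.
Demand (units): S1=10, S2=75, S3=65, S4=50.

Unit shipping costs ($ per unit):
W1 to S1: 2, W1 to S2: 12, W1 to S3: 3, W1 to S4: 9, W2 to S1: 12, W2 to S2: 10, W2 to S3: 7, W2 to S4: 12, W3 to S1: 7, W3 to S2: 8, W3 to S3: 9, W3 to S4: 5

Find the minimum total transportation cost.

1245

A cheapest plan:
  W1->S1: 10 units
  W1->S2: 5 units
  W1->S3: 65 units
  W1->S4: 5 units
  W2->S2: 70 units
  W3->S4: 45 units
Total cost = $1245.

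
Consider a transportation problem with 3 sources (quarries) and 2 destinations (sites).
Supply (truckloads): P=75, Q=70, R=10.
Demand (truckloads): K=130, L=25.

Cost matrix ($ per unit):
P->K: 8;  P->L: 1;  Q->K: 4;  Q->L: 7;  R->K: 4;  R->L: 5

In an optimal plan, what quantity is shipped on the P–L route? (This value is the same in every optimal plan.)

25

Optimal shipments:
  P->K: 50 truckloads
  P->L: 25 truckloads
  Q->K: 70 truckloads
  R->K: 10 truckloads
Total cost = $745.
So P→L carries 25 truckloads.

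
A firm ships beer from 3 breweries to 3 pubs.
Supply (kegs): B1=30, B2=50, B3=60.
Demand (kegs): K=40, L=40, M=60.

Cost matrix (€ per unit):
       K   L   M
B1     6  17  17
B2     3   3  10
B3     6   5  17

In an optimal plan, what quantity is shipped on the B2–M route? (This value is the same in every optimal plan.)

50

Optimal shipments:
  B1->K: 20 kegs
  B1->M: 10 kegs
  B2->M: 50 kegs
  B3->K: 20 kegs
  B3->L: 40 kegs
Total cost = €1110.
So B2→M carries 50 kegs.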